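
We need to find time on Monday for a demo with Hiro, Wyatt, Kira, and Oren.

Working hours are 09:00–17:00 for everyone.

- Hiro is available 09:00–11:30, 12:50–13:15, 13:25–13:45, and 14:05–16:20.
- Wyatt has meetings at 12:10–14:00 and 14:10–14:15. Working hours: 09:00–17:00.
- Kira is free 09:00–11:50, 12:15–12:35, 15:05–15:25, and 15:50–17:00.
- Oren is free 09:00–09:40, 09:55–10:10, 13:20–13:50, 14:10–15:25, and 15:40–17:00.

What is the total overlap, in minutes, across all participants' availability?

Wyatt free within 09:00–17:00: 09:00–12:10, 14:00–14:10, 14:15–17:00.
Hiro ∩ Wyatt: 09:00–11:30, 14:05–14:10, 14:15–16:20.
Hiro ∩ Wyatt ∩ Kira: 09:00–11:30, 15:05–15:25, 15:50–16:20.
Hiro ∩ Wyatt ∩ Kira ∩ Oren: 09:00–09:40, 09:55–10:10, 15:05–15:25, 15:50–16:20.
Total common minutes: 40 + 15 + 20 + 30 = 105.

105 minutes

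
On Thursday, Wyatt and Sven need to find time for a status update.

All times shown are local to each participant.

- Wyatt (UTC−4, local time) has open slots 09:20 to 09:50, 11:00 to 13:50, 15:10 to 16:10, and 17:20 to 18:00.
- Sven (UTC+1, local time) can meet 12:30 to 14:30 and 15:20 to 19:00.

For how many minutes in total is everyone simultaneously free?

Wyatt → UTC: 13:20–13:50, 15:00–17:50, 19:10–20:10, 21:20–22:00.
Sven → UTC: 11:30–13:30, 14:20–18:00.
Wyatt ∩ Sven: 13:20–13:30, 15:00–17:50.
Total common minutes: 10 + 170 = 180.

180 minutes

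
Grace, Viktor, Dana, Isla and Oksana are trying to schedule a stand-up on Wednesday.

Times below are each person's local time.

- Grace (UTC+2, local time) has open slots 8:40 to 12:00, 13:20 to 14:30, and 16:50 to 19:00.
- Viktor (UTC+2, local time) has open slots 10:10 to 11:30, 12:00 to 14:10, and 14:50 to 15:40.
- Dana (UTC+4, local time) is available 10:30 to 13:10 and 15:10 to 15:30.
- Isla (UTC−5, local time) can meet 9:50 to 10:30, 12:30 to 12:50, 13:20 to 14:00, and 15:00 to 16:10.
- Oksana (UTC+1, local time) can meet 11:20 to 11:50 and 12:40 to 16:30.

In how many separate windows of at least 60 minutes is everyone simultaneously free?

Grace → UTC: 06:40–10:00, 11:20–12:30, 14:50–17:00.
Viktor → UTC: 08:10–09:30, 10:00–12:10, 12:50–13:40.
Dana → UTC: 06:30–09:10, 11:10–11:30.
Isla → UTC: 14:50–15:30, 17:30–17:50, 18:20–19:00, 20:00–21:10.
Oksana → UTC: 10:20–10:50, 11:40–15:30.
Grace ∩ Viktor: 08:10–09:30, 11:20–12:10.
Grace ∩ Viktor ∩ Dana: 08:10–09:10, 11:20–11:30.
Grace ∩ Viktor ∩ Dana ∩ Isla: (none).
Grace ∩ Viktor ∩ Dana ∩ Isla ∩ Oksana: (none).
Windows ≥ 60 min: (none).
That's 0 windows.

0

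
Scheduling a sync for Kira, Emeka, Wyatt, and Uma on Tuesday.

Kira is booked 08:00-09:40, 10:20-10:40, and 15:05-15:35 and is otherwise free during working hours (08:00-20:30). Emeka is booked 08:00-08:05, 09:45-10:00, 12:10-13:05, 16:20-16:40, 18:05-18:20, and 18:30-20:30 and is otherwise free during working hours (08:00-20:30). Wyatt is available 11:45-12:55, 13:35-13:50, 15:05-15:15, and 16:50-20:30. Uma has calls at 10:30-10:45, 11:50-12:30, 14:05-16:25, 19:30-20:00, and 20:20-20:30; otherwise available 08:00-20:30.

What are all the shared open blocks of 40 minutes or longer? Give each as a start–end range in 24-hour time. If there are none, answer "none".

Kira free within 08:00–20:30: 09:40–10:20, 10:40–15:05, 15:35–20:30.
Emeka free within 08:00–20:30: 08:05–09:45, 10:00–12:10, 13:05–16:20, 16:40–18:05, 18:20–18:30.
Uma free within 08:00–20:30: 08:00–10:30, 10:45–11:50, 12:30–14:05, 16:25–19:30, 20:00–20:20.
Kira ∩ Emeka: 09:40–09:45, 10:00–10:20, 10:40–12:10, 13:05–15:05, 15:35–16:20, 16:40–18:05, 18:20–18:30.
Kira ∩ Emeka ∩ Wyatt: 11:45–12:10, 13:35–13:50, 16:50–18:05, 18:20–18:30.
Kira ∩ Emeka ∩ Wyatt ∩ Uma: 11:45–11:50, 13:35–13:50, 16:50–18:05, 18:20–18:30.
Windows ≥ 40 min: 16:50–18:05.

16:50–18:05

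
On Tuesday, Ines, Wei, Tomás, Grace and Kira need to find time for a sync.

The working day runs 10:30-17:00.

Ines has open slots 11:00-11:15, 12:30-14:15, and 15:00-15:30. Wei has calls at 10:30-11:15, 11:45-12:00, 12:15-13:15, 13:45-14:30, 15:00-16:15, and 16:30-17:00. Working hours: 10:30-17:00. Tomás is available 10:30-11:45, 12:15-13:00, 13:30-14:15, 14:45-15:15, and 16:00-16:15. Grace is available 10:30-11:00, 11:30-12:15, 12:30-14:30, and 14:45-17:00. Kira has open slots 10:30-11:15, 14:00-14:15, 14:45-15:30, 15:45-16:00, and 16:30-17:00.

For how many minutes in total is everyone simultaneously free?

0 minutes

Wei free within 10:30–17:00: 11:15–11:45, 12:00–12:15, 13:15–13:45, 14:30–15:00, 16:15–16:30.
Ines ∩ Wei: 13:15–13:45.
Ines ∩ Wei ∩ Tomás: 13:30–13:45.
Ines ∩ Wei ∩ Tomás ∩ Grace: 13:30–13:45.
Ines ∩ Wei ∩ Tomás ∩ Grace ∩ Kira: (none).
Total common minutes: 0.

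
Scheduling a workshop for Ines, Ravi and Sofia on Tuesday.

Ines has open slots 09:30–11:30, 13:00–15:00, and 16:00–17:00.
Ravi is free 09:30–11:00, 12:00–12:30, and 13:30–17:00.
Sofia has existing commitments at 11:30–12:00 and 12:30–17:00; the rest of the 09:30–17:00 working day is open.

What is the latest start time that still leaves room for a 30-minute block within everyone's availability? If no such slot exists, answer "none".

Sofia free within 09:30–17:00: 09:30–11:30, 12:00–12:30.
Ines ∩ Ravi: 09:30–11:00, 13:30–15:00, 16:00–17:00.
Ines ∩ Ravi ∩ Sofia: 09:30–11:00.
Windows ≥ 30 min: 09:30–11:00.
Latest start in the last window 09:30–11:00 is 11:00 − 30 min = 10:30.

10:30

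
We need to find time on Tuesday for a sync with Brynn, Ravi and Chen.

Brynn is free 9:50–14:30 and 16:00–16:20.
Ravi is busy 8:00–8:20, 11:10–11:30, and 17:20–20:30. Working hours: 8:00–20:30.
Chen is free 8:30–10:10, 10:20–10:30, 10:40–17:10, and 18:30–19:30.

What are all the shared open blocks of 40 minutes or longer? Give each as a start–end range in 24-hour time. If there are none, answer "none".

Ravi free within 08:00–20:30: 08:20–11:10, 11:30–17:20.
Brynn ∩ Ravi: 09:50–11:10, 11:30–14:30, 16:00–16:20.
Brynn ∩ Ravi ∩ Chen: 09:50–10:10, 10:20–10:30, 10:40–11:10, 11:30–14:30, 16:00–16:20.
Windows ≥ 40 min: 11:30–14:30.

11:30–14:30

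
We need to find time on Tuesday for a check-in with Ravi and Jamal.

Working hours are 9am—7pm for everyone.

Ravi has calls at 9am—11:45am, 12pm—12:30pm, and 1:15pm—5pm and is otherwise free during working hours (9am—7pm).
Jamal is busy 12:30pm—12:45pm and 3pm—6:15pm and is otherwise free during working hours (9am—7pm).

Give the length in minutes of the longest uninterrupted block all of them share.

Ravi free within 09:00–19:00: 11:45–12:00, 12:30–13:15, 17:00–19:00.
Jamal free within 09:00–19:00: 09:00–12:30, 12:45–15:00, 18:15–19:00.
Ravi ∩ Jamal: 11:45–12:00, 12:45–13:15, 18:15–19:00.
Common window lengths: 15, 30, 45 min; longest is 45.

45 minutes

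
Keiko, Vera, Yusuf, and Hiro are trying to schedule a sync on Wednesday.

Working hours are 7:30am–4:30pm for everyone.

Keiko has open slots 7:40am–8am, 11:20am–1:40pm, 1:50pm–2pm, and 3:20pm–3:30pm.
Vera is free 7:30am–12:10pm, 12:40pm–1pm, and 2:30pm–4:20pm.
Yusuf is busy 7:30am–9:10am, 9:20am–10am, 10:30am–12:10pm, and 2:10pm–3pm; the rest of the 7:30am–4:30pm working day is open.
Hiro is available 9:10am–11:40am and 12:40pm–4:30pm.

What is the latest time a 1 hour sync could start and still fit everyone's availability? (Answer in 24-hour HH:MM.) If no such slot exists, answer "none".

Yusuf free within 07:30–16:30: 09:10–09:20, 10:00–10:30, 12:10–14:10, 15:00–16:30.
Keiko ∩ Vera: 07:40–08:00, 11:20–12:10, 12:40–13:00, 15:20–15:30.
Keiko ∩ Vera ∩ Yusuf: 12:40–13:00, 15:20–15:30.
Keiko ∩ Vera ∩ Yusuf ∩ Hiro: 12:40–13:00, 15:20–15:30.
Windows ≥ 60 min: (none).

none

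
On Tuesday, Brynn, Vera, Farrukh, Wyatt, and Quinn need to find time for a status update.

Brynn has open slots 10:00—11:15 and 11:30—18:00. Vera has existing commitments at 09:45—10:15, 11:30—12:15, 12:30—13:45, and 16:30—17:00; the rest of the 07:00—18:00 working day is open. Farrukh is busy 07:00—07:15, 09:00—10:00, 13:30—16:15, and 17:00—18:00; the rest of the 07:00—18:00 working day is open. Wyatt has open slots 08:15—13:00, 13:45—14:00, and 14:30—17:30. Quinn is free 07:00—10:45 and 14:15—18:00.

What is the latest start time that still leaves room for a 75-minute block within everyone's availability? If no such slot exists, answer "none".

none

Vera free within 07:00–18:00: 07:00–09:45, 10:15–11:30, 12:15–12:30, 13:45–16:30, 17:00–18:00.
Farrukh free within 07:00–18:00: 07:15–09:00, 10:00–13:30, 16:15–17:00.
Brynn ∩ Vera: 10:15–11:15, 12:15–12:30, 13:45–16:30, 17:00–18:00.
Brynn ∩ Vera ∩ Farrukh: 10:15–11:15, 12:15–12:30, 16:15–16:30.
Brynn ∩ Vera ∩ Farrukh ∩ Wyatt: 10:15–11:15, 12:15–12:30, 16:15–16:30.
Brynn ∩ Vera ∩ Farrukh ∩ Wyatt ∩ Quinn: 10:15–10:45, 16:15–16:30.
Windows ≥ 75 min: (none).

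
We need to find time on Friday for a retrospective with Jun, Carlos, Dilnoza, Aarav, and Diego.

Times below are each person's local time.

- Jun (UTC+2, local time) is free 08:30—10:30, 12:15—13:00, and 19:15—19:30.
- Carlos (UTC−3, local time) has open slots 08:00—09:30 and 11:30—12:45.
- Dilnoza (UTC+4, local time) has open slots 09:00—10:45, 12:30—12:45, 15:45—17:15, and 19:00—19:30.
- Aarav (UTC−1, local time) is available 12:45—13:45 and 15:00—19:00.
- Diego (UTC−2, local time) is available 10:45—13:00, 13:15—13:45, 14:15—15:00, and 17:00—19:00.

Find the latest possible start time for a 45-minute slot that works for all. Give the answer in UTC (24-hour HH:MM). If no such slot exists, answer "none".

Jun → UTC: 06:30–08:30, 10:15–11:00, 17:15–17:30.
Carlos → UTC: 11:00–12:30, 14:30–15:45.
Dilnoza → UTC: 05:00–06:45, 08:30–08:45, 11:45–13:15, 15:00–15:30.
Aarav → UTC: 13:45–14:45, 16:00–20:00.
Diego → UTC: 12:45–15:00, 15:15–15:45, 16:15–17:00, 19:00–21:00.
Jun ∩ Carlos: (none).
Jun ∩ Carlos ∩ Dilnoza: (none).
Jun ∩ Carlos ∩ Dilnoza ∩ Aarav: (none).
Jun ∩ Carlos ∩ Dilnoza ∩ Aarav ∩ Diego: (none).
Windows ≥ 45 min: (none).

none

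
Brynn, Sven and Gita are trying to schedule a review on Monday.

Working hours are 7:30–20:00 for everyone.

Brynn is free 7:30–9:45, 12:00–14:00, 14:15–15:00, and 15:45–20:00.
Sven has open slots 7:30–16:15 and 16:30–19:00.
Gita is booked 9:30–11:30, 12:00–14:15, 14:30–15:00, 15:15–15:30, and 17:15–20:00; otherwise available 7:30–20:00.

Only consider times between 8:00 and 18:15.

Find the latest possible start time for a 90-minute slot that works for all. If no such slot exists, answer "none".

08:00

Gita free within 07:30–20:00: 07:30–09:30, 11:30–12:00, 14:15–14:30, 15:00–15:15, 15:30–17:15.
Brynn ∩ Sven: 07:30–09:45, 12:00–14:00, 14:15–15:00, 15:45–16:15, 16:30–19:00.
Brynn ∩ Sven ∩ Gita: 07:30–09:30, 14:15–14:30, 15:45–16:15, 16:30–17:15.
Restricted to 08:00–18:15: 08:00–09:30, 14:15–14:30, 15:45–16:15, 16:30–17:15.
Windows ≥ 90 min: 08:00–09:30.
Latest start in the last window 08:00–09:30 is 09:30 − 90 min = 08:00.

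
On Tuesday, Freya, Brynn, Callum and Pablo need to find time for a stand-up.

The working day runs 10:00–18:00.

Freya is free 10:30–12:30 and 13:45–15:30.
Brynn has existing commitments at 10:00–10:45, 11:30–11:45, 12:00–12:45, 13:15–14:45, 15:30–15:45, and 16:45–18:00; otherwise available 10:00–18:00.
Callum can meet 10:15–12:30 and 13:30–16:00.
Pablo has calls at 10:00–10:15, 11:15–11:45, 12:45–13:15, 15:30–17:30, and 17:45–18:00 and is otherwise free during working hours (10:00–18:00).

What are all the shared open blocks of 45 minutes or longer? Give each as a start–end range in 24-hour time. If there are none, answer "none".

Brynn free within 10:00–18:00: 10:45–11:30, 11:45–12:00, 12:45–13:15, 14:45–15:30, 15:45–16:45.
Pablo free within 10:00–18:00: 10:15–11:15, 11:45–12:45, 13:15–15:30, 17:30–17:45.
Freya ∩ Brynn: 10:45–11:30, 11:45–12:00, 14:45–15:30.
Freya ∩ Brynn ∩ Callum: 10:45–11:30, 11:45–12:00, 14:45–15:30.
Freya ∩ Brynn ∩ Callum ∩ Pablo: 10:45–11:15, 11:45–12:00, 14:45–15:30.
Windows ≥ 45 min: 14:45–15:30.

14:45–15:30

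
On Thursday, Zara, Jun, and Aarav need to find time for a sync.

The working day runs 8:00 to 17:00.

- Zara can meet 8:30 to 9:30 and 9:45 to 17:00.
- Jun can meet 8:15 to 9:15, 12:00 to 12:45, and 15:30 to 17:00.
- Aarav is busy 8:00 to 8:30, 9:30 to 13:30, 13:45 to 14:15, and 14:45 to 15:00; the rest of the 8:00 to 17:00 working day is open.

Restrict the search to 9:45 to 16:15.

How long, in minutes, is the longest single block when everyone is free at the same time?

Aarav free within 08:00–17:00: 08:30–09:30, 13:30–13:45, 14:15–14:45, 15:00–17:00.
Zara ∩ Jun: 08:30–09:15, 12:00–12:45, 15:30–17:00.
Zara ∩ Jun ∩ Aarav: 08:30–09:15, 15:30–17:00.
Restricted to 09:45–16:15: 15:30–16:15.
Single common window of 45 minutes.

45 minutes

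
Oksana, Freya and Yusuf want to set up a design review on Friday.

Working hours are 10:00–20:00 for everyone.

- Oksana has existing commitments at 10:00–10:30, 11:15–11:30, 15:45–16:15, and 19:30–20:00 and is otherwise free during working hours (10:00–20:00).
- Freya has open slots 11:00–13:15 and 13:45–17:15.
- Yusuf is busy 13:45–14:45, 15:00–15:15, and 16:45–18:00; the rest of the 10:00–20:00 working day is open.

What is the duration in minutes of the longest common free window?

Oksana free within 10:00–20:00: 10:30–11:15, 11:30–15:45, 16:15–19:30.
Yusuf free within 10:00–20:00: 10:00–13:45, 14:45–15:00, 15:15–16:45, 18:00–20:00.
Oksana ∩ Freya: 11:00–11:15, 11:30–13:15, 13:45–15:45, 16:15–17:15.
Oksana ∩ Freya ∩ Yusuf: 11:00–11:15, 11:30–13:15, 14:45–15:00, 15:15–15:45, 16:15–16:45.
Common window lengths: 15, 105, 15, 30, 30 min; longest is 105.

105 minutes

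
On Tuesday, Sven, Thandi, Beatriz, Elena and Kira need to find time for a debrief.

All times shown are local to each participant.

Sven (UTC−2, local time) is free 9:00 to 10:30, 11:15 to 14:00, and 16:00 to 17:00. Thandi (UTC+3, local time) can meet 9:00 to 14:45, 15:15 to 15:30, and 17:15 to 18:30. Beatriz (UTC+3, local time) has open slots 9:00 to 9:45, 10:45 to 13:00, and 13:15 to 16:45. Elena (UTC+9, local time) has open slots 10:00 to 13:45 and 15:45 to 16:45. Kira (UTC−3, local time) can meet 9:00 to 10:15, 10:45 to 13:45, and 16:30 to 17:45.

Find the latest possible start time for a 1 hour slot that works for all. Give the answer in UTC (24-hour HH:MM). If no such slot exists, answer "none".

none

Sven → UTC: 11:00–12:30, 13:15–16:00, 18:00–19:00.
Thandi → UTC: 06:00–11:45, 12:15–12:30, 14:15–15:30.
Beatriz → UTC: 06:00–06:45, 07:45–10:00, 10:15–13:45.
Elena → UTC: 01:00–04:45, 06:45–07:45.
Kira → UTC: 12:00–13:15, 13:45–16:45, 19:30–20:45.
Sven ∩ Thandi: 11:00–11:45, 12:15–12:30, 14:15–15:30.
Sven ∩ Thandi ∩ Beatriz: 11:00–11:45, 12:15–12:30.
Sven ∩ Thandi ∩ Beatriz ∩ Elena: (none).
Sven ∩ Thandi ∩ Beatriz ∩ Elena ∩ Kira: (none).
Windows ≥ 60 min: (none).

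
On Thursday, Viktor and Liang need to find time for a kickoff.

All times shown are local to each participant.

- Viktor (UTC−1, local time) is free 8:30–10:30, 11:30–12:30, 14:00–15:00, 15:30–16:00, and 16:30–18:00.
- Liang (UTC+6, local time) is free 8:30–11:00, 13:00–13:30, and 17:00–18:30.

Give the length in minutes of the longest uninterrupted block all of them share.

30 minutes

Viktor → UTC: 09:30–11:30, 12:30–13:30, 15:00–16:00, 16:30–17:00, 17:30–19:00.
Liang → UTC: 02:30–05:00, 07:00–07:30, 11:00–12:30.
Viktor ∩ Liang: 11:00–11:30.
Single common window of 30 minutes.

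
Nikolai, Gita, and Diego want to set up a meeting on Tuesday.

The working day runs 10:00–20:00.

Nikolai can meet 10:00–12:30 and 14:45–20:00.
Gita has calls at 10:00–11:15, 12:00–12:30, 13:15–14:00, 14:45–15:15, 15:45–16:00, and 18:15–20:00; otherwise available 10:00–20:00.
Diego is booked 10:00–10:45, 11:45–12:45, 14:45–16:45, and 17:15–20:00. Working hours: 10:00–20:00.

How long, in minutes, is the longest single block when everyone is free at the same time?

Gita free within 10:00–20:00: 11:15–12:00, 12:30–13:15, 14:00–14:45, 15:15–15:45, 16:00–18:15.
Diego free within 10:00–20:00: 10:45–11:45, 12:45–14:45, 16:45–17:15.
Nikolai ∩ Gita: 11:15–12:00, 15:15–15:45, 16:00–18:15.
Nikolai ∩ Gita ∩ Diego: 11:15–11:45, 16:45–17:15.
Common window lengths: 30, 30 min; longest is 30.

30 minutes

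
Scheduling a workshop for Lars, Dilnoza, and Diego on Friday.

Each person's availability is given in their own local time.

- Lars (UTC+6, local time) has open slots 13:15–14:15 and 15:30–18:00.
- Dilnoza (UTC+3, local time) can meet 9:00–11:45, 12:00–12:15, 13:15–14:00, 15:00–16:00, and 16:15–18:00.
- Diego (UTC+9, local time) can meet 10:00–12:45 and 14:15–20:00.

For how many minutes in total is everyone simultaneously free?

Lars → UTC: 07:15–08:15, 09:30–12:00.
Dilnoza → UTC: 06:00–08:45, 09:00–09:15, 10:15–11:00, 12:00–13:00, 13:15–15:00.
Diego → UTC: 01:00–03:45, 05:15–11:00.
Lars ∩ Dilnoza: 07:15–08:15, 10:15–11:00.
Lars ∩ Dilnoza ∩ Diego: 07:15–08:15, 10:15–11:00.
Total common minutes: 60 + 45 = 105.

105 minutes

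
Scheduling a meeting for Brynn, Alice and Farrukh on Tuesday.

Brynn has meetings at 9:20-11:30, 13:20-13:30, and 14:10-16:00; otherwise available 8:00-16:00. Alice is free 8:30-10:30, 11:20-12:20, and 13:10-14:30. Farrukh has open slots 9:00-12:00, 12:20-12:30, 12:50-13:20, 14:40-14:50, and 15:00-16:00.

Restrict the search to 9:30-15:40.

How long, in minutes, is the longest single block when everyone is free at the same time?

Brynn free within 08:00–16:00: 08:00–09:20, 11:30–13:20, 13:30–14:10.
Brynn ∩ Alice: 08:30–09:20, 11:30–12:20, 13:10–13:20, 13:30–14:10.
Brynn ∩ Alice ∩ Farrukh: 09:00–09:20, 11:30–12:00, 13:10–13:20.
Restricted to 09:30–15:40: 11:30–12:00, 13:10–13:20.
Common window lengths: 30, 10 min; longest is 30.

30 minutes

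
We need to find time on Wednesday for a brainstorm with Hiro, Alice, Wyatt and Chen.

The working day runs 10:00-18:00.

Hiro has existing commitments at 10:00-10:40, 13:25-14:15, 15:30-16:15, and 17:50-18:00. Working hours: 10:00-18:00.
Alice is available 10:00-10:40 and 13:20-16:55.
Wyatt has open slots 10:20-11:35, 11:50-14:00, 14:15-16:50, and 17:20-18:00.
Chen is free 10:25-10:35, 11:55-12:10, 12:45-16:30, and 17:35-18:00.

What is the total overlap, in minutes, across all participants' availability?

Hiro free within 10:00–18:00: 10:40–13:25, 14:15–15:30, 16:15–17:50.
Hiro ∩ Alice: 13:20–13:25, 14:15–15:30, 16:15–16:55.
Hiro ∩ Alice ∩ Wyatt: 13:20–13:25, 14:15–15:30, 16:15–16:50.
Hiro ∩ Alice ∩ Wyatt ∩ Chen: 13:20–13:25, 14:15–15:30, 16:15–16:30.
Total common minutes: 5 + 75 + 15 = 95.

95 minutes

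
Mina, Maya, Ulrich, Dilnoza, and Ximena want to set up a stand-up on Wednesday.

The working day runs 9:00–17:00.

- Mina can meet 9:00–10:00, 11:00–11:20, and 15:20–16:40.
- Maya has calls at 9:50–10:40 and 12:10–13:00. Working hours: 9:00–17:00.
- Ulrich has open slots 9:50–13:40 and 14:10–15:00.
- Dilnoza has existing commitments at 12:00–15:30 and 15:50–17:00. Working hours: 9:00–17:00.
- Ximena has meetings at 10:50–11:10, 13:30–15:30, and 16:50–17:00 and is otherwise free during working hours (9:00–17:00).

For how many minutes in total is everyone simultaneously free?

Maya free within 09:00–17:00: 09:00–09:50, 10:40–12:10, 13:00–17:00.
Dilnoza free within 09:00–17:00: 09:00–12:00, 15:30–15:50.
Ximena free within 09:00–17:00: 09:00–10:50, 11:10–13:30, 15:30–16:50.
Mina ∩ Maya: 09:00–09:50, 11:00–11:20, 15:20–16:40.
Mina ∩ Maya ∩ Ulrich: 11:00–11:20.
Mina ∩ Maya ∩ Ulrich ∩ Dilnoza: 11:00–11:20.
Mina ∩ Maya ∩ Ulrich ∩ Dilnoza ∩ Ximena: 11:10–11:20.
Total common minutes: 10.

10 minutes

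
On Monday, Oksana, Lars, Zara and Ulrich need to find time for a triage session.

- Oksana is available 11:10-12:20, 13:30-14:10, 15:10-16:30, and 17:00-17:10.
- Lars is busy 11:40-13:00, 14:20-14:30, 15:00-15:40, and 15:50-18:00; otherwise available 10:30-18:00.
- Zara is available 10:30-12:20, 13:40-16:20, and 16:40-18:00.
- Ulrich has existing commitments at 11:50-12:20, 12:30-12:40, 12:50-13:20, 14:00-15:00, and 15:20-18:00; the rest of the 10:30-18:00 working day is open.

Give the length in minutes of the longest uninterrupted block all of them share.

Lars free within 10:30–18:00: 10:30–11:40, 13:00–14:20, 14:30–15:00, 15:40–15:50.
Ulrich free within 10:30–18:00: 10:30–11:50, 12:20–12:30, 12:40–12:50, 13:20–14:00, 15:00–15:20.
Oksana ∩ Lars: 11:10–11:40, 13:30–14:10, 15:40–15:50.
Oksana ∩ Lars ∩ Zara: 11:10–11:40, 13:40–14:10, 15:40–15:50.
Oksana ∩ Lars ∩ Zara ∩ Ulrich: 11:10–11:40, 13:40–14:00.
Common window lengths: 30, 20 min; longest is 30.

30 minutes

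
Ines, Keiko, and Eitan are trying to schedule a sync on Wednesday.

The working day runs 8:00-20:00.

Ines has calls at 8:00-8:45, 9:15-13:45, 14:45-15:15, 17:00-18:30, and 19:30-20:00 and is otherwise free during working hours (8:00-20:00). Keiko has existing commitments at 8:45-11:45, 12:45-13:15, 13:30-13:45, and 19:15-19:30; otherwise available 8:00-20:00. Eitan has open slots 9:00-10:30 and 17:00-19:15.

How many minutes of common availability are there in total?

45 minutes

Ines free within 08:00–20:00: 08:45–09:15, 13:45–14:45, 15:15–17:00, 18:30–19:30.
Keiko free within 08:00–20:00: 08:00–08:45, 11:45–12:45, 13:15–13:30, 13:45–19:15, 19:30–20:00.
Ines ∩ Keiko: 13:45–14:45, 15:15–17:00, 18:30–19:15.
Ines ∩ Keiko ∩ Eitan: 18:30–19:15.
Total common minutes: 45.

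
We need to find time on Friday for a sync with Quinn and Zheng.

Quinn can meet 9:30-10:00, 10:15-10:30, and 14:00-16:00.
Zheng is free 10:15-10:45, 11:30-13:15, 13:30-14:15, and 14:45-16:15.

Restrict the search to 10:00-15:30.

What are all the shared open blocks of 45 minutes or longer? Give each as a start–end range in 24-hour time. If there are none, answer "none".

14:45–15:30

Quinn ∩ Zheng: 10:15–10:30, 14:00–14:15, 14:45–16:00.
Restricted to 10:00–15:30: 10:15–10:30, 14:00–14:15, 14:45–15:30.
Windows ≥ 45 min: 14:45–15:30.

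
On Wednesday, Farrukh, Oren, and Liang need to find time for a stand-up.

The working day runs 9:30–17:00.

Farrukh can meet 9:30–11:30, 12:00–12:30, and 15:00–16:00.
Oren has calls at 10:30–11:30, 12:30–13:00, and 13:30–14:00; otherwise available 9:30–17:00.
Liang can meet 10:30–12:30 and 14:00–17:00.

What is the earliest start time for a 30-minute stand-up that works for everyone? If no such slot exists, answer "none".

Oren free within 09:30–17:00: 09:30–10:30, 11:30–12:30, 13:00–13:30, 14:00–17:00.
Farrukh ∩ Oren: 09:30–10:30, 12:00–12:30, 15:00–16:00.
Farrukh ∩ Oren ∩ Liang: 12:00–12:30, 15:00–16:00.
Windows ≥ 30 min: 12:00–12:30, 15:00–16:00.
Earliest such window starts at 12:00.

12:00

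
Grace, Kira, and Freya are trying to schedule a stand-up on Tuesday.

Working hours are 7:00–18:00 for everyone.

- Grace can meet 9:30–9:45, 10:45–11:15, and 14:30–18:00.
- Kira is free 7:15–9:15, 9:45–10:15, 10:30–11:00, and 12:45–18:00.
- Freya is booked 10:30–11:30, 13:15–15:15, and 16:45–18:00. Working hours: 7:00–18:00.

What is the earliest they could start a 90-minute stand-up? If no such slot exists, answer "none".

Freya free within 07:00–18:00: 07:00–10:30, 11:30–13:15, 15:15–16:45.
Grace ∩ Kira: 10:45–11:00, 14:30–18:00.
Grace ∩ Kira ∩ Freya: 15:15–16:45.
Windows ≥ 90 min: 15:15–16:45.
Earliest such window starts at 15:15.

15:15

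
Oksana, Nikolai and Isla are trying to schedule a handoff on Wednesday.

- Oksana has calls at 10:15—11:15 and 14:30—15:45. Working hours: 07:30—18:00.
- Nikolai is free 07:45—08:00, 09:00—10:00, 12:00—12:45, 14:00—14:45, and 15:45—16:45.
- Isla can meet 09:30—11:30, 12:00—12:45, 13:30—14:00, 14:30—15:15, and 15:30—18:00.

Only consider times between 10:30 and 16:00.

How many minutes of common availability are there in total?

Oksana free within 07:30–18:00: 07:30–10:15, 11:15–14:30, 15:45–18:00.
Oksana ∩ Nikolai: 07:45–08:00, 09:00–10:00, 12:00–12:45, 14:00–14:30, 15:45–16:45.
Oksana ∩ Nikolai ∩ Isla: 09:30–10:00, 12:00–12:45, 15:45–16:45.
Restricted to 10:30–16:00: 12:00–12:45, 15:45–16:00.
Total common minutes: 45 + 15 = 60.

60 minutes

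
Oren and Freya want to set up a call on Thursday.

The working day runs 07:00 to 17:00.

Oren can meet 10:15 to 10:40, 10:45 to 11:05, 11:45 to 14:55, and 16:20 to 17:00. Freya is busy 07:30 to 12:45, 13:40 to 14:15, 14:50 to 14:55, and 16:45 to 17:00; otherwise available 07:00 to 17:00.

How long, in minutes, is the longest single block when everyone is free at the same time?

Freya free within 07:00–17:00: 07:00–07:30, 12:45–13:40, 14:15–14:50, 14:55–16:45.
Oren ∩ Freya: 12:45–13:40, 14:15–14:50, 16:20–16:45.
Common window lengths: 55, 35, 25 min; longest is 55.

55 minutes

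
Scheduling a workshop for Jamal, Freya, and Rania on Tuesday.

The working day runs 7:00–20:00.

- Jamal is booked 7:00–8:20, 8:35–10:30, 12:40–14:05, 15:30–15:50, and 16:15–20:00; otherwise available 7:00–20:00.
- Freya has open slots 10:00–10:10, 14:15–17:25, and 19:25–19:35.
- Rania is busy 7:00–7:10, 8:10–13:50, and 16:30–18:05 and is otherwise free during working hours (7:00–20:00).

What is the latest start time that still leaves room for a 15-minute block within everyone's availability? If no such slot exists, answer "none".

16:00

Jamal free within 07:00–20:00: 08:20–08:35, 10:30–12:40, 14:05–15:30, 15:50–16:15.
Rania free within 07:00–20:00: 07:10–08:10, 13:50–16:30, 18:05–20:00.
Jamal ∩ Freya: 14:15–15:30, 15:50–16:15.
Jamal ∩ Freya ∩ Rania: 14:15–15:30, 15:50–16:15.
Windows ≥ 15 min: 14:15–15:30, 15:50–16:15.
Latest start in the last window 15:50–16:15 is 16:15 − 15 min = 16:00.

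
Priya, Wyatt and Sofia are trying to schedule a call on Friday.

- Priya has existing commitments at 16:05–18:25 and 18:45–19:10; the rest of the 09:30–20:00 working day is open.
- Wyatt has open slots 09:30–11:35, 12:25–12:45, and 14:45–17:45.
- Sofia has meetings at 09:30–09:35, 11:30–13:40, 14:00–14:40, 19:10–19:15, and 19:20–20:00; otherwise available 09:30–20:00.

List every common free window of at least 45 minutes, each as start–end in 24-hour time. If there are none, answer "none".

09:35–11:30, 14:45–16:05

Priya free within 09:30–20:00: 09:30–16:05, 18:25–18:45, 19:10–20:00.
Sofia free within 09:30–20:00: 09:35–11:30, 13:40–14:00, 14:40–19:10, 19:15–19:20.
Priya ∩ Wyatt: 09:30–11:35, 12:25–12:45, 14:45–16:05.
Priya ∩ Wyatt ∩ Sofia: 09:35–11:30, 14:45–16:05.
Windows ≥ 45 min: 09:35–11:30, 14:45–16:05.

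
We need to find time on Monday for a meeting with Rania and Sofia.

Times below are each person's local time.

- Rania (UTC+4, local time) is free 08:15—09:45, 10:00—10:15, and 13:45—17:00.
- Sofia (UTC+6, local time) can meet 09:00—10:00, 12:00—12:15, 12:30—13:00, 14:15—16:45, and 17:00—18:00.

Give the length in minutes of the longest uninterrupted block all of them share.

60 minutes

Rania → UTC: 04:15–05:45, 06:00–06:15, 09:45–13:00.
Sofia → UTC: 03:00–04:00, 06:00–06:15, 06:30–07:00, 08:15–10:45, 11:00–12:00.
Rania ∩ Sofia: 06:00–06:15, 09:45–10:45, 11:00–12:00.
Common window lengths: 15, 60, 60 min; longest is 60.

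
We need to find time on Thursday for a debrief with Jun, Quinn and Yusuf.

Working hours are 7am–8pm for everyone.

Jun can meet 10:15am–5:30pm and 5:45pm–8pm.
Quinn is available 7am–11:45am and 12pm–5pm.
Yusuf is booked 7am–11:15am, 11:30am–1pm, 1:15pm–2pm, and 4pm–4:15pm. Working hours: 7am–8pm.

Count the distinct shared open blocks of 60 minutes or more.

Yusuf free within 07:00–20:00: 11:15–11:30, 13:00–13:15, 14:00–16:00, 16:15–20:00.
Jun ∩ Quinn: 10:15–11:45, 12:00–17:00.
Jun ∩ Quinn ∩ Yusuf: 11:15–11:30, 13:00–13:15, 14:00–16:00, 16:15–17:00.
Windows ≥ 60 min: 14:00–16:00.
That's 1 window.

1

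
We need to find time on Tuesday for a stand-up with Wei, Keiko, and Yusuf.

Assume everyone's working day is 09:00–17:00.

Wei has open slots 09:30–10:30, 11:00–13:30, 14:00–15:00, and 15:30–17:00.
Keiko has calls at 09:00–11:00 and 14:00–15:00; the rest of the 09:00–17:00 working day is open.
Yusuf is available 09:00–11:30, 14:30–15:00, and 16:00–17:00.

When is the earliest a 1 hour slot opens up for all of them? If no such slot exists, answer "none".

16:00

Keiko free within 09:00–17:00: 11:00–14:00, 15:00–17:00.
Wei ∩ Keiko: 11:00–13:30, 15:30–17:00.
Wei ∩ Keiko ∩ Yusuf: 11:00–11:30, 16:00–17:00.
Windows ≥ 60 min: 16:00–17:00.
Earliest such window starts at 16:00.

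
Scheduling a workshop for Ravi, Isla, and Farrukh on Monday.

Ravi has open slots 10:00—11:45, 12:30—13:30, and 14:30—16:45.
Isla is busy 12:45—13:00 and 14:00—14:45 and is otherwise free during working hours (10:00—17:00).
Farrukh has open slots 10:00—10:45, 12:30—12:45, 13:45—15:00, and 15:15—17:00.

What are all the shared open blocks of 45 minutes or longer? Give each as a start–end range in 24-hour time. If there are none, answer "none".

10:00–10:45, 15:15–16:45

Isla free within 10:00–17:00: 10:00–12:45, 13:00–14:00, 14:45–17:00.
Ravi ∩ Isla: 10:00–11:45, 12:30–12:45, 13:00–13:30, 14:45–16:45.
Ravi ∩ Isla ∩ Farrukh: 10:00–10:45, 12:30–12:45, 14:45–15:00, 15:15–16:45.
Windows ≥ 45 min: 10:00–10:45, 15:15–16:45.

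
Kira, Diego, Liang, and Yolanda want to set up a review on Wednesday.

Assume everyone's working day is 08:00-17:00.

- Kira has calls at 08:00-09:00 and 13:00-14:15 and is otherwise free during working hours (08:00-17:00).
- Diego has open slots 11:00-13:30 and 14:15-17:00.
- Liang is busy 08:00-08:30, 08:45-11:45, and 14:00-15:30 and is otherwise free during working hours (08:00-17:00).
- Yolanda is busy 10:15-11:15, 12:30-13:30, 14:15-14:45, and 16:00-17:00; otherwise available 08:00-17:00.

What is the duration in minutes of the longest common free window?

Kira free within 08:00–17:00: 09:00–13:00, 14:15–17:00.
Liang free within 08:00–17:00: 08:30–08:45, 11:45–14:00, 15:30–17:00.
Yolanda free within 08:00–17:00: 08:00–10:15, 11:15–12:30, 13:30–14:15, 14:45–16:00.
Kira ∩ Diego: 11:00–13:00, 14:15–17:00.
Kira ∩ Diego ∩ Liang: 11:45–13:00, 15:30–17:00.
Kira ∩ Diego ∩ Liang ∩ Yolanda: 11:45–12:30, 15:30–16:00.
Common window lengths: 45, 30 min; longest is 45.

45 minutes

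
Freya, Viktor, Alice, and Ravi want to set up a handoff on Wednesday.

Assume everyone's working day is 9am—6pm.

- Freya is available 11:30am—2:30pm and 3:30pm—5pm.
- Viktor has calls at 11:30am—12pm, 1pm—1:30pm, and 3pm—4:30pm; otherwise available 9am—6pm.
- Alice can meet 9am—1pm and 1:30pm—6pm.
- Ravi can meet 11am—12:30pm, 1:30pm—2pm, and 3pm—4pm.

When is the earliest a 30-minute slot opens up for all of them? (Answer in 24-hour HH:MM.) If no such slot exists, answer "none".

12:00

Viktor free within 09:00–18:00: 09:00–11:30, 12:00–13:00, 13:30–15:00, 16:30–18:00.
Freya ∩ Viktor: 12:00–13:00, 13:30–14:30, 16:30–17:00.
Freya ∩ Viktor ∩ Alice: 12:00–13:00, 13:30–14:30, 16:30–17:00.
Freya ∩ Viktor ∩ Alice ∩ Ravi: 12:00–12:30, 13:30–14:00.
Windows ≥ 30 min: 12:00–12:30, 13:30–14:00.
Earliest such window starts at 12:00.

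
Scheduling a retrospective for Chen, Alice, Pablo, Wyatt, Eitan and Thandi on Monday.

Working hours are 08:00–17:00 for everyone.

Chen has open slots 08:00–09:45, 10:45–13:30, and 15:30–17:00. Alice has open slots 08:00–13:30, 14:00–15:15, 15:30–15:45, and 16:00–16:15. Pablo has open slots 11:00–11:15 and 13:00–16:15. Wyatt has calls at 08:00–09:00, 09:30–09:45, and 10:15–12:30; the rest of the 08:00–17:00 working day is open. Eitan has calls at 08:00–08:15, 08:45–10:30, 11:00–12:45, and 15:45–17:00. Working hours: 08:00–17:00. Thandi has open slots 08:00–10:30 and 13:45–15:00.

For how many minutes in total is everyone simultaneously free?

Wyatt free within 08:00–17:00: 09:00–09:30, 09:45–10:15, 12:30–17:00.
Eitan free within 08:00–17:00: 08:15–08:45, 10:30–11:00, 12:45–15:45.
Chen ∩ Alice: 08:00–09:45, 10:45–13:30, 15:30–15:45, 16:00–16:15.
Chen ∩ Alice ∩ Pablo: 11:00–11:15, 13:00–13:30, 15:30–15:45, 16:00–16:15.
Chen ∩ Alice ∩ Pablo ∩ Wyatt: 13:00–13:30, 15:30–15:45, 16:00–16:15.
Chen ∩ Alice ∩ Pablo ∩ Wyatt ∩ Eitan: 13:00–13:30, 15:30–15:45.
Chen ∩ Alice ∩ Pablo ∩ Wyatt ∩ Eitan ∩ Thandi: (none).
Total common minutes: 0.

0 minutes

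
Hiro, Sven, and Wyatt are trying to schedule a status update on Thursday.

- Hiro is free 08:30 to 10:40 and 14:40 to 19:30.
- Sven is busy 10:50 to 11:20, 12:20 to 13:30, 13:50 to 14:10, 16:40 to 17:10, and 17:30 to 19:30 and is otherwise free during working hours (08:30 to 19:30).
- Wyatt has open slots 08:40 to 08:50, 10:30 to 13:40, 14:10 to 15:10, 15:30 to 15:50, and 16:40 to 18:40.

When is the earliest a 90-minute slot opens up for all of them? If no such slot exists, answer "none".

none

Sven free within 08:30–19:30: 08:30–10:50, 11:20–12:20, 13:30–13:50, 14:10–16:40, 17:10–17:30.
Hiro ∩ Sven: 08:30–10:40, 14:40–16:40, 17:10–17:30.
Hiro ∩ Sven ∩ Wyatt: 08:40–08:50, 10:30–10:40, 14:40–15:10, 15:30–15:50, 17:10–17:30.
Windows ≥ 90 min: (none).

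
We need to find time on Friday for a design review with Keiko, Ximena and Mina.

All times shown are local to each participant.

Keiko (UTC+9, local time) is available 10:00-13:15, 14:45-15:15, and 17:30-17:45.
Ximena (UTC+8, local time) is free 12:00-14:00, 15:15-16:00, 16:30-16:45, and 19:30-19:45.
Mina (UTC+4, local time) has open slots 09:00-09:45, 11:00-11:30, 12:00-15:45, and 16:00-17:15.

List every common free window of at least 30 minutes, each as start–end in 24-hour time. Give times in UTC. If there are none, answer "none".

none

Keiko → UTC: 01:00–04:15, 05:45–06:15, 08:30–08:45.
Ximena → UTC: 04:00–06:00, 07:15–08:00, 08:30–08:45, 11:30–11:45.
Mina → UTC: 05:00–05:45, 07:00–07:30, 08:00–11:45, 12:00–13:15.
Keiko ∩ Ximena: 04:00–04:15, 05:45–06:00, 08:30–08:45.
Keiko ∩ Ximena ∩ Mina: 08:30–08:45.
Windows ≥ 30 min: (none).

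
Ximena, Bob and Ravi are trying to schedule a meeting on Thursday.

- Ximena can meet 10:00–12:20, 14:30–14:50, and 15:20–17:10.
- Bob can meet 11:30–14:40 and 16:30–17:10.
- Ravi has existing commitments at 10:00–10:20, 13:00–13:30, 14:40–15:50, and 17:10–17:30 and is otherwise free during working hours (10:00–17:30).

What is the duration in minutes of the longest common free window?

Ravi free within 10:00–17:30: 10:20–13:00, 13:30–14:40, 15:50–17:10.
Ximena ∩ Bob: 11:30–12:20, 14:30–14:40, 16:30–17:10.
Ximena ∩ Bob ∩ Ravi: 11:30–12:20, 14:30–14:40, 16:30–17:10.
Common window lengths: 50, 10, 40 min; longest is 50.

50 minutes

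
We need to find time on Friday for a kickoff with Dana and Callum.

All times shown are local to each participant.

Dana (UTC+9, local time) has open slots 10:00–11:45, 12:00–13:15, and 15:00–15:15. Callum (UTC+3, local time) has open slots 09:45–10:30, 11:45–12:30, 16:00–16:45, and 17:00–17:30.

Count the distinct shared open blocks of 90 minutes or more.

Dana → UTC: 01:00–02:45, 03:00–04:15, 06:00–06:15.
Callum → UTC: 06:45–07:30, 08:45–09:30, 13:00–13:45, 14:00–14:30.
Dana ∩ Callum: (none).
Windows ≥ 90 min: (none).
That's 0 windows.

0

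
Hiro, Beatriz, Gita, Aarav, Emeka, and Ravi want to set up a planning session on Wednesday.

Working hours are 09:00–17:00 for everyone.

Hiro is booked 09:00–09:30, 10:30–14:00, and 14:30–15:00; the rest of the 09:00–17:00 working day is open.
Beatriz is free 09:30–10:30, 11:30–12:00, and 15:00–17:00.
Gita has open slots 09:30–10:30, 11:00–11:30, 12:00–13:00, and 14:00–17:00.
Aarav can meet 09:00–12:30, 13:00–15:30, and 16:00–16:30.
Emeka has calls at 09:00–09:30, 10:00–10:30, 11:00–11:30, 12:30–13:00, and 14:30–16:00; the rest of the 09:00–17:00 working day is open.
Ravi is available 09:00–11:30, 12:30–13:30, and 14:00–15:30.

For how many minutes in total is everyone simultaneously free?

30 minutes

Hiro free within 09:00–17:00: 09:30–10:30, 14:00–14:30, 15:00–17:00.
Emeka free within 09:00–17:00: 09:30–10:00, 10:30–11:00, 11:30–12:30, 13:00–14:30, 16:00–17:00.
Hiro ∩ Beatriz: 09:30–10:30, 15:00–17:00.
Hiro ∩ Beatriz ∩ Gita: 09:30–10:30, 15:00–17:00.
Hiro ∩ Beatriz ∩ Gita ∩ Aarav: 09:30–10:30, 15:00–15:30, 16:00–16:30.
Hiro ∩ Beatriz ∩ Gita ∩ Aarav ∩ Emeka: 09:30–10:00, 16:00–16:30.
Hiro ∩ Beatriz ∩ Gita ∩ Aarav ∩ Emeka ∩ Ravi: 09:30–10:00.
Total common minutes: 30.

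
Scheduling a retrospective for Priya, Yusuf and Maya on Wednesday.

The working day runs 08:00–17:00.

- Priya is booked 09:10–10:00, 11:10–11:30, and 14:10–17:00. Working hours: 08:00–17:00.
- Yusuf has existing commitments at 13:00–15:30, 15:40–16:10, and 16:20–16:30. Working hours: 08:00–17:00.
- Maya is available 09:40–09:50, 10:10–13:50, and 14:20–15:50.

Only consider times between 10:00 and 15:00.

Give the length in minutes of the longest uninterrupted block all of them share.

Priya free within 08:00–17:00: 08:00–09:10, 10:00–11:10, 11:30–14:10.
Yusuf free within 08:00–17:00: 08:00–13:00, 15:30–15:40, 16:10–16:20, 16:30–17:00.
Priya ∩ Yusuf: 08:00–09:10, 10:00–11:10, 11:30–13:00.
Priya ∩ Yusuf ∩ Maya: 10:10–11:10, 11:30–13:00.
Restricted to 10:00–15:00: 10:10–11:10, 11:30–13:00.
Common window lengths: 60, 90 min; longest is 90.

90 minutes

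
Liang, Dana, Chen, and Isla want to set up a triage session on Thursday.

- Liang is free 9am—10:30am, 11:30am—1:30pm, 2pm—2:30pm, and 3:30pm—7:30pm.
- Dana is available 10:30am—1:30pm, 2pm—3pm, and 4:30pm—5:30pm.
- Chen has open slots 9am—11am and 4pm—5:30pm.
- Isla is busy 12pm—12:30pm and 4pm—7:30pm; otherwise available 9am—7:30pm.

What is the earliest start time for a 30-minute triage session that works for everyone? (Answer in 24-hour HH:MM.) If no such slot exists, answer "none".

none

Isla free within 09:00–19:30: 09:00–12:00, 12:30–16:00.
Liang ∩ Dana: 11:30–13:30, 14:00–14:30, 16:30–17:30.
Liang ∩ Dana ∩ Chen: 16:30–17:30.
Liang ∩ Dana ∩ Chen ∩ Isla: (none).
Windows ≥ 30 min: (none).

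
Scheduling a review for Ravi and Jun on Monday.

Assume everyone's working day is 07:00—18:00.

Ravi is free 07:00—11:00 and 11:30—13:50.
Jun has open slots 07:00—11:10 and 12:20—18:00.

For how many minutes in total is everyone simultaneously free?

330 minutes

Ravi ∩ Jun: 07:00–11:00, 12:20–13:50.
Total common minutes: 240 + 90 = 330.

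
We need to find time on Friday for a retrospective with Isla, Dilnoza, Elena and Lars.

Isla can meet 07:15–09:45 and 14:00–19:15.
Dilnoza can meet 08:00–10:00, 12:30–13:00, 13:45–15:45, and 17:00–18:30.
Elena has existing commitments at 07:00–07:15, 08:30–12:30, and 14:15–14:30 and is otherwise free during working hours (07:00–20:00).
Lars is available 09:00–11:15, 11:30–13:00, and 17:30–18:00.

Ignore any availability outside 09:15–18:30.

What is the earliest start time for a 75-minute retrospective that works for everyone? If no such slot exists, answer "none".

none

Elena free within 07:00–20:00: 07:15–08:30, 12:30–14:15, 14:30–20:00.
Isla ∩ Dilnoza: 08:00–09:45, 14:00–15:45, 17:00–18:30.
Isla ∩ Dilnoza ∩ Elena: 08:00–08:30, 14:00–14:15, 14:30–15:45, 17:00–18:30.
Isla ∩ Dilnoza ∩ Elena ∩ Lars: 17:30–18:00.
Restricted to 09:15–18:30: 17:30–18:00.
Windows ≥ 75 min: (none).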